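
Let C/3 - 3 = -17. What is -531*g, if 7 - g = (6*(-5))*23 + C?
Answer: -392409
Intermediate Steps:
C = -42 (C = 9 + 3*(-17) = 9 - 51 = -42)
g = 739 (g = 7 - ((6*(-5))*23 - 42) = 7 - (-30*23 - 42) = 7 - (-690 - 42) = 7 - 1*(-732) = 7 + 732 = 739)
-531*g = -531*739 = -392409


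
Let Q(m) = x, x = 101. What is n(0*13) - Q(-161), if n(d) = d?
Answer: -101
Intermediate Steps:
Q(m) = 101
n(0*13) - Q(-161) = 0*13 - 1*101 = 0 - 101 = -101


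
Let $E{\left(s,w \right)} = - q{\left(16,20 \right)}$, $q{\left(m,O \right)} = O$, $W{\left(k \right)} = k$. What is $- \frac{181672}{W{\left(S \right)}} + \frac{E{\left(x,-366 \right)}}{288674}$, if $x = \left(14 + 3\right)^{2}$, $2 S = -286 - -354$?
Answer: $- \frac{13110995902}{2453729} \approx -5343.3$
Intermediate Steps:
$S = 34$ ($S = \frac{-286 - -354}{2} = \frac{-286 + 354}{2} = \frac{1}{2} \cdot 68 = 34$)
$x = 289$ ($x = 17^{2} = 289$)
$E{\left(s,w \right)} = -20$ ($E{\left(s,w \right)} = \left(-1\right) 20 = -20$)
$- \frac{181672}{W{\left(S \right)}} + \frac{E{\left(x,-366 \right)}}{288674} = - \frac{181672}{34} - \frac{20}{288674} = \left(-181672\right) \frac{1}{34} - \frac{10}{144337} = - \frac{90836}{17} - \frac{10}{144337} = - \frac{13110995902}{2453729}$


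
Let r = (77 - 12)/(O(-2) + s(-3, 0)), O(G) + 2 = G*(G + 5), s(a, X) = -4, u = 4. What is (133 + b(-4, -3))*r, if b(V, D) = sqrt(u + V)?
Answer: -8645/12 ≈ -720.42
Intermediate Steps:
O(G) = -2 + G*(5 + G) (O(G) = -2 + G*(G + 5) = -2 + G*(5 + G))
b(V, D) = sqrt(4 + V)
r = -65/12 (r = (77 - 12)/((-2 + (-2)**2 + 5*(-2)) - 4) = 65/((-2 + 4 - 10) - 4) = 65/(-8 - 4) = 65/(-12) = 65*(-1/12) = -65/12 ≈ -5.4167)
(133 + b(-4, -3))*r = (133 + sqrt(4 - 4))*(-65/12) = (133 + sqrt(0))*(-65/12) = (133 + 0)*(-65/12) = 133*(-65/12) = -8645/12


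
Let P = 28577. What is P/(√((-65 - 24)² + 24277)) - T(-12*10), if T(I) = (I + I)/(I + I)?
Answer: -1 + 1681*√32198/1894 ≈ 158.26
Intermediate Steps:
T(I) = 1 (T(I) = (2*I)/((2*I)) = (2*I)*(1/(2*I)) = 1)
P/(√((-65 - 24)² + 24277)) - T(-12*10) = 28577/(√((-65 - 24)² + 24277)) - 1*1 = 28577/(√((-89)² + 24277)) - 1 = 28577/(√(7921 + 24277)) - 1 = 28577/(√32198) - 1 = 28577*(√32198/32198) - 1 = 1681*√32198/1894 - 1 = -1 + 1681*√32198/1894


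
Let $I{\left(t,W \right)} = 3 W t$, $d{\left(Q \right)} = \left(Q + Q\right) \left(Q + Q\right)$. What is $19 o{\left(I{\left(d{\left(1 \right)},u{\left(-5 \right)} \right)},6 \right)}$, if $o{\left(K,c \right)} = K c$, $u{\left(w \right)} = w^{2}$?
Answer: $34200$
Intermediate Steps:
$d{\left(Q \right)} = 4 Q^{2}$ ($d{\left(Q \right)} = 2 Q 2 Q = 4 Q^{2}$)
$I{\left(t,W \right)} = 3 W t$
$19 o{\left(I{\left(d{\left(1 \right)},u{\left(-5 \right)} \right)},6 \right)} = 19 \cdot 3 \left(-5\right)^{2} \cdot 4 \cdot 1^{2} \cdot 6 = 19 \cdot 3 \cdot 25 \cdot 4 \cdot 1 \cdot 6 = 19 \cdot 3 \cdot 25 \cdot 4 \cdot 6 = 19 \cdot 300 \cdot 6 = 19 \cdot 1800 = 34200$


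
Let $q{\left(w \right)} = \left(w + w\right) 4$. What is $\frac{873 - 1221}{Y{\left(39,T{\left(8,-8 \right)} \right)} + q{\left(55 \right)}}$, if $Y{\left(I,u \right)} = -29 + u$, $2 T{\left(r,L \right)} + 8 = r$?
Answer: $- \frac{116}{137} \approx -0.84671$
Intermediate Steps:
$T{\left(r,L \right)} = -4 + \frac{r}{2}$
$q{\left(w \right)} = 8 w$ ($q{\left(w \right)} = 2 w 4 = 8 w$)
$\frac{873 - 1221}{Y{\left(39,T{\left(8,-8 \right)} \right)} + q{\left(55 \right)}} = \frac{873 - 1221}{\left(-29 + \left(-4 + \frac{1}{2} \cdot 8\right)\right) + 8 \cdot 55} = - \frac{348}{\left(-29 + \left(-4 + 4\right)\right) + 440} = - \frac{348}{\left(-29 + 0\right) + 440} = - \frac{348}{-29 + 440} = - \frac{348}{411} = \left(-348\right) \frac{1}{411} = - \frac{116}{137}$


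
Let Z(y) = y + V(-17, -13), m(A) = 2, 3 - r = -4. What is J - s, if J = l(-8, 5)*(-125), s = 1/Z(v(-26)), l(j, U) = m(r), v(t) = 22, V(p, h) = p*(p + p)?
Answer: -150001/600 ≈ -250.00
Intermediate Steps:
r = 7 (r = 3 - 1*(-4) = 3 + 4 = 7)
V(p, h) = 2*p**2 (V(p, h) = p*(2*p) = 2*p**2)
l(j, U) = 2
Z(y) = 578 + y (Z(y) = y + 2*(-17)**2 = y + 2*289 = y + 578 = 578 + y)
s = 1/600 (s = 1/(578 + 22) = 1/600 ≈ 0.0016667)
J = -250 (J = 2*(-125) = -250)
J - s = -250 - 1*1/600 = -250 - 1/600 = -150001/600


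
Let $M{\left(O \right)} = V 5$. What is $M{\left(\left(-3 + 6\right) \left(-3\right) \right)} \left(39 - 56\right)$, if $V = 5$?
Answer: $-425$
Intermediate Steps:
$M{\left(O \right)} = 25$ ($M{\left(O \right)} = 5 \cdot 5 = 25$)
$M{\left(\left(-3 + 6\right) \left(-3\right) \right)} \left(39 - 56\right) = 25 \left(39 - 56\right) = 25 \left(-17\right) = -425$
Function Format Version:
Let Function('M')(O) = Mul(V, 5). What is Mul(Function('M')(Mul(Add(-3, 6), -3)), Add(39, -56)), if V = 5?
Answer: -425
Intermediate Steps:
Function('M')(O) = 25 (Function('M')(O) = Mul(5, 5) = 25)
Mul(Function('M')(Mul(Add(-3, 6), -3)), Add(39, -56)) = Mul(25, Add(39, -56)) = Mul(25, -17) = -425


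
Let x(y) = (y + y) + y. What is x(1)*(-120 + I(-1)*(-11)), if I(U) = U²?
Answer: -393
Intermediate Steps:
x(y) = 3*y (x(y) = 2*y + y = 3*y)
x(1)*(-120 + I(-1)*(-11)) = (3*1)*(-120 + (-1)²*(-11)) = 3*(-120 + 1*(-11)) = 3*(-120 - 11) = 3*(-131) = -393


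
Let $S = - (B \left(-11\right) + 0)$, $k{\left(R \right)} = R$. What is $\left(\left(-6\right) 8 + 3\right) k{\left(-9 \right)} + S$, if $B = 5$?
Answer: $460$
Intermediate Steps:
$S = 55$ ($S = - (5 \left(-11\right) + 0) = - (-55 + 0) = \left(-1\right) \left(-55\right) = 55$)
$\left(\left(-6\right) 8 + 3\right) k{\left(-9 \right)} + S = \left(\left(-6\right) 8 + 3\right) \left(-9\right) + 55 = \left(-48 + 3\right) \left(-9\right) + 55 = \left(-45\right) \left(-9\right) + 55 = 405 + 55 = 460$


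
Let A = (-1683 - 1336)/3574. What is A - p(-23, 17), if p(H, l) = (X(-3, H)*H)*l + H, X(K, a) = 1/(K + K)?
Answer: -230584/5361 ≈ -43.011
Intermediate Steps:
X(K, a) = 1/(2*K)
p(H, l) = H - H*l/6 (p(H, l) = (((1/2)/(-3))*H)*l + H = (((1/2)*(-1/3))*H)*l + H = (-H/6)*l + H = -H*l/6 + H = H - H*l/6)
A = -3019/3574 (A = -3019*1/3574 = -3019/3574 ≈ -0.84471)
A - p(-23, 17) = -3019/3574 - (-23)*(6 - 1*17)/6 = -3019/3574 - (-23)*(6 - 17)/6 = -3019/3574 - (-23)*(-11)/6 = -3019/3574 - 1*253/6 = -3019/3574 - 253/6 = -230584/5361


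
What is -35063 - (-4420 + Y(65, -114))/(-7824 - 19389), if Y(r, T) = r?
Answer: -954173774/27213 ≈ -35063.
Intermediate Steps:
-35063 - (-4420 + Y(65, -114))/(-7824 - 19389) = -35063 - (-4420 + 65)/(-7824 - 19389) = -35063 - (-4355)/(-27213) = -35063 - (-4355)*(-1)/27213 = -35063 - 1*4355/27213 = -35063 - 4355/27213 = -954173774/27213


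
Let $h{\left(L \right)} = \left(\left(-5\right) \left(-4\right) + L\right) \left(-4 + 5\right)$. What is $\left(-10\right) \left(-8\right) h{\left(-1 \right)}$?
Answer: $1520$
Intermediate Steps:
$h{\left(L \right)} = 20 + L$ ($h{\left(L \right)} = \left(20 + L\right) 1 = 20 + L$)
$\left(-10\right) \left(-8\right) h{\left(-1 \right)} = \left(-10\right) \left(-8\right) \left(20 - 1\right) = 80 \cdot 19 = 1520$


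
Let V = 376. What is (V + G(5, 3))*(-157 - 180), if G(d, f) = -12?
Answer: -122668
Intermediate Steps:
(V + G(5, 3))*(-157 - 180) = (376 - 12)*(-157 - 180) = 364*(-337) = -122668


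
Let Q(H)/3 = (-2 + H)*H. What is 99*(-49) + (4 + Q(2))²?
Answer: -4835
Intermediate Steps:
Q(H) = 3*H*(-2 + H) (Q(H) = 3*((-2 + H)*H) = 3*(H*(-2 + H)) = 3*H*(-2 + H))
99*(-49) + (4 + Q(2))² = 99*(-49) + (4 + 3*2*(-2 + 2))² = -4851 + (4 + 3*2*0)² = -4851 + (4 + 0)² = -4851 + 4² = -4851 + 16 = -4835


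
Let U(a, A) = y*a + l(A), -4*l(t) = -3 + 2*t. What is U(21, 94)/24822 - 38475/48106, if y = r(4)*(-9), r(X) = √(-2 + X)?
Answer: -1914502705/2388174264 - 3*√2/394 ≈ -0.81243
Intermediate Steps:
l(t) = ¾ - t/2 (l(t) = -(-3 + 2*t)/4 = ¾ - t/2)
y = -9*√2 (y = √(-2 + 4)*(-9) = √2*(-9) = -9*√2 ≈ -12.728)
U(a, A) = ¾ - A/2 - 9*a*√2 (U(a, A) = (-9*√2)*a + (¾ - A/2) = -9*a*√2 + (¾ - A/2) = ¾ - A/2 - 9*a*√2)
U(21, 94)/24822 - 38475/48106 = (¾ - ½*94 - 9*21*√2)/24822 - 38475/48106 = (¾ - 47 - 189*√2)*(1/24822) - 38475*1/48106 = (-185/4 - 189*√2)*(1/24822) - 38475/48106 = (-185/99288 - 3*√2/394) - 38475/48106 = -1914502705/2388174264 - 3*√2/394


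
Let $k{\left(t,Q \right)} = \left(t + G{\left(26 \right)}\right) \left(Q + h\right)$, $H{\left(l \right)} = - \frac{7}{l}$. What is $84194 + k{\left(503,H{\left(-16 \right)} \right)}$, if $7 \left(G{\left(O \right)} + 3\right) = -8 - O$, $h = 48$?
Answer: $\frac{6057939}{56} \approx 1.0818 \cdot 10^{5}$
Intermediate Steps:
$G{\left(O \right)} = - \frac{29}{7} - \frac{O}{7}$ ($G{\left(O \right)} = -3 + \frac{-8 - O}{7} = -3 - \left(\frac{8}{7} + \frac{O}{7}\right) = - \frac{29}{7} - \frac{O}{7}$)
$k{\left(t,Q \right)} = \left(48 + Q\right) \left(- \frac{55}{7} + t\right)$ ($k{\left(t,Q \right)} = \left(t - \frac{55}{7}\right) \left(Q + 48\right) = \left(t - \frac{55}{7}\right) \left(48 + Q\right) = \left(- \frac{55}{7} + t\right) \left(48 + Q\right) = \left(48 + Q\right) \left(- \frac{55}{7} + t\right)$)
$84194 + k{\left(503,H{\left(-16 \right)} \right)} = 84194 + \left(- \frac{2640}{7} + 48 \cdot 503 - \frac{55 \left(- \frac{7}{-16}\right)}{7} + - \frac{7}{-16} \cdot 503\right) = 84194 + \left(- \frac{2640}{7} + 24144 - \frac{55 \left(\left(-7\right) \left(- \frac{1}{16}\right)\right)}{7} + \left(-7\right) \left(- \frac{1}{16}\right) 503\right) = 84194 + \left(- \frac{2640}{7} + 24144 - \frac{55}{16} + \frac{7}{16} \cdot 503\right) = 84194 + \left(- \frac{2640}{7} + 24144 - \frac{55}{16} + \frac{3521}{16}\right) = 84194 + \frac{1343075}{56} = \frac{6057939}{56}$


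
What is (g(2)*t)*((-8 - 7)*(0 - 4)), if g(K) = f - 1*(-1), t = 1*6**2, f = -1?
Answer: 0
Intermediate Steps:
t = 36 (t = 1*36 = 36)
g(K) = 0 (g(K) = -1 - 1*(-1) = -1 + 1 = 0)
(g(2)*t)*((-8 - 7)*(0 - 4)) = (0*36)*((-8 - 7)*(0 - 4)) = 0*(-15*(-4)) = 0*60 = 0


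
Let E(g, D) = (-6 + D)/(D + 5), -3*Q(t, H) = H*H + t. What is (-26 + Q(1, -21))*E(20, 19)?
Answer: -845/9 ≈ -93.889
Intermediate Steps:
Q(t, H) = -t/3 - H**2/3 (Q(t, H) = -(H*H + t)/3 = -(H**2 + t)/3 = -(t + H**2)/3 = -t/3 - H**2/3)
E(g, D) = (-6 + D)/(5 + D)
(-26 + Q(1, -21))*E(20, 19) = (-26 + (-1/3*1 - 1/3*(-21)**2))*((-6 + 19)/(5 + 19)) = (-26 + (-1/3 - 1/3*441))*(13/24) = (-26 + (-1/3 - 147))*((1/24)*13) = (-26 - 442/3)*(13/24) = -520/3*13/24 = -845/9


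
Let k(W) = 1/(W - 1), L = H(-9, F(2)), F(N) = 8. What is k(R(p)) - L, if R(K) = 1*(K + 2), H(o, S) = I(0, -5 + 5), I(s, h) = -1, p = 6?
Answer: 8/7 ≈ 1.1429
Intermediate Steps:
H(o, S) = -1
L = -1
R(K) = 2 + K (R(K) = 1*(2 + K) = 2 + K)
k(W) = 1/(-1 + W)
k(R(p)) - L = 1/(-1 + (2 + 6)) - 1*(-1) = 1/(-1 + 8) + 1 = 1/7 + 1 = 8/7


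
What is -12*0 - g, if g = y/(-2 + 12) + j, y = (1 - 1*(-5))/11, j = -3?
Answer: 162/55 ≈ 2.9455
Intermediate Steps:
y = 6/11 (y = (1 + 5)*(1/11) = 6*(1/11) = 6/11 ≈ 0.54545)
g = -162/55 (g = 6/(11*(-2 + 12)) - 3 = (6/11)/10 - 3 = (6/11)*(1/10) - 3 = 3/55 - 3 = -162/55 ≈ -2.9455)
-12*0 - g = -12*0 - 1*(-162/55) = 0 + 162/55 = 162/55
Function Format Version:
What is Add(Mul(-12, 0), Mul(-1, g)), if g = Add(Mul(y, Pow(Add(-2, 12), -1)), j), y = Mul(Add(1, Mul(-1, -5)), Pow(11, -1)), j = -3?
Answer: Rational(162, 55) ≈ 2.9455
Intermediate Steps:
y = Rational(6, 11) (y = Mul(Add(1, 5), Rational(1, 11)) = Mul(6, Rational(1, 11)) = Rational(6, 11) ≈ 0.54545)
g = Rational(-162, 55) (g = Add(Mul(Rational(6, 11), Pow(Add(-2, 12), -1)), -3) = Add(Mul(Rational(6, 11), Pow(10, -1)), -3) = Add(Mul(Rational(6, 11), Rational(1, 10)), -3) = Add(Rational(3, 55), -3) = Rational(-162, 55) ≈ -2.9455)
Add(Mul(-12, 0), Mul(-1, g)) = Add(Mul(-12, 0), Mul(-1, Rational(-162, 55))) = Add(0, Rational(162, 55)) = Rational(162, 55)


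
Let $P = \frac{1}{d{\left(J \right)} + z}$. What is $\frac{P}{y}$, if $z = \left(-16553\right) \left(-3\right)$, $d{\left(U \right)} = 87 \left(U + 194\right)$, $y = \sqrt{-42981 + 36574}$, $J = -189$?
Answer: $- \frac{i \sqrt{6407}}{320952258} \approx - 2.4939 \cdot 10^{-7} i$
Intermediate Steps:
$y = i \sqrt{6407}$ ($y = \sqrt{-6407} = i \sqrt{6407} \approx 80.044 i$)
$d{\left(U \right)} = 16878 + 87 U$ ($d{\left(U \right)} = 87 \left(194 + U\right) = 16878 + 87 U$)
$z = 49659$
$P = \frac{1}{50094}$ ($P = \frac{1}{\left(16878 + 87 \left(-189\right)\right) + 49659} = \frac{1}{\left(16878 - 16443\right) + 49659} = \frac{1}{435 + 49659} = \frac{1}{50094} \approx 1.9962 \cdot 10^{-5}$)
$\frac{P}{y} = \frac{1}{50094 i \sqrt{6407}} = \frac{\left(- \frac{1}{6407}\right) i \sqrt{6407}}{50094} = - \frac{i \sqrt{6407}}{320952258}$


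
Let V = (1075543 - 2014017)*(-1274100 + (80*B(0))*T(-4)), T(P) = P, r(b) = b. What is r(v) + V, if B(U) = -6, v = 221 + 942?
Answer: 1193907854483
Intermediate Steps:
v = 1163
V = 1193907853320 (V = (1075543 - 2014017)*(-1274100 + (80*(-6))*(-4)) = -938474*(-1274100 - 480*(-4)) = -938474*(-1274100 + 1920) = -938474*(-1272180) = 1193907853320)
r(v) + V = 1163 + 1193907853320 = 1193907854483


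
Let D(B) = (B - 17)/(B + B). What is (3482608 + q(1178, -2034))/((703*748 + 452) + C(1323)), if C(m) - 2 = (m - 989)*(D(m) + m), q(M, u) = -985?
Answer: 4606187229/1281120242 ≈ 3.5954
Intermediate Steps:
D(B) = (-17 + B)/(2*B) (D(B) = (-17 + B)/((2*B)) = (-17 + B)*(1/(2*B)) = (-17 + B)/(2*B))
C(m) = 2 + (-989 + m)*(m + (-17 + m)/(2*m)) (C(m) = 2 + (m - 989)*((-17 + m)/(2*m) + m) = 2 + (-989 + m)*(m + (-17 + m)/(2*m)))
(3482608 + q(1178, -2034))/((703*748 + 452) + C(1323)) = (3482608 - 985)/((703*748 + 452) + (-501 + 1323**2 - 1977/2*1323 + (16813/2)/1323)) = 3481623/((525844 + 452) + (-501 + 1750329 - 2615571/2 + (16813/2)*(1/1323))) = 3481623/(526296 + (-501 + 1750329 - 2615571/2 + 16813/2646)) = 3481623/(526296 + 584830634/1323) = 3481623/(1281120242/1323) = 3481623*(1323/1281120242) = 4606187229/1281120242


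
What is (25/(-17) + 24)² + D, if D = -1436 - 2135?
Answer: -885330/289 ≈ -3063.4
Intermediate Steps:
D = -3571
(25/(-17) + 24)² + D = (25/(-17) + 24)² - 3571 = (25*(-1/17) + 24)² - 3571 = (-25/17 + 24)² - 3571 = (383/17)² - 3571 = 146689/289 - 3571 = -885330/289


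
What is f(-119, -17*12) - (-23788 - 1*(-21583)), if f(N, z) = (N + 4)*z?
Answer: 25665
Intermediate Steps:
f(N, z) = z*(4 + N) (f(N, z) = (4 + N)*z = z*(4 + N))
f(-119, -17*12) - (-23788 - 1*(-21583)) = (-17*12)*(4 - 119) - (-23788 - 1*(-21583)) = -204*(-115) - (-23788 + 21583) = 23460 - 1*(-2205) = 23460 + 2205 = 25665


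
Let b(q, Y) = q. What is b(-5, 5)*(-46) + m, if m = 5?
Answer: 235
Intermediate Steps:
b(-5, 5)*(-46) + m = -5*(-46) + 5 = 230 + 5 = 235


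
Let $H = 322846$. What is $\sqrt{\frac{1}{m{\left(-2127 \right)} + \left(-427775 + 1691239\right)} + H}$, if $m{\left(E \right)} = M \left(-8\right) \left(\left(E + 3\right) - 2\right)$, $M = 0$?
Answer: $\frac{\sqrt{128843099164214970}}{631732} \approx 568.2$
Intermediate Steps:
$m{\left(E \right)} = 0$ ($m{\left(E \right)} = 0 \left(-8\right) \left(\left(E + 3\right) - 2\right) = 0 \left(\left(3 + E\right) - 2\right) = 0 \left(1 + E\right) = 0$)
$\sqrt{\frac{1}{m{\left(-2127 \right)} + \left(-427775 + 1691239\right)} + H} = \sqrt{\frac{1}{0 + \left(-427775 + 1691239\right)} + 322846} = \sqrt{\frac{1}{0 + 1263464} + 322846} = \sqrt{\frac{1}{1263464} + 322846} = \sqrt{\frac{407904298545}{1263464}} = \frac{\sqrt{128843099164214970}}{631732}$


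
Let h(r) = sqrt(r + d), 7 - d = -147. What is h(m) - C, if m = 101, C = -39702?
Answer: 39702 + sqrt(255) ≈ 39718.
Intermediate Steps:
d = 154 (d = 7 - 1*(-147) = 7 + 147 = 154)
h(r) = sqrt(154 + r) (h(r) = sqrt(r + 154) = sqrt(154 + r))
h(m) - C = sqrt(154 + 101) - 1*(-39702) = sqrt(255) + 39702 = 39702 + sqrt(255)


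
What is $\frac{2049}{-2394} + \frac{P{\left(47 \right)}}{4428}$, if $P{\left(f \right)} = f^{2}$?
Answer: $- \frac{210257}{588924} \approx -0.35702$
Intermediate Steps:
$\frac{2049}{-2394} + \frac{P{\left(47 \right)}}{4428} = \frac{2049}{-2394} + \frac{47^{2}}{4428} = 2049 \left(- \frac{1}{2394}\right) + 2209 \cdot \frac{1}{4428} = - \frac{683}{798} + \frac{2209}{4428} = - \frac{210257}{588924}$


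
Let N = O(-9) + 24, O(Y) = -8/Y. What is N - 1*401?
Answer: -3385/9 ≈ -376.11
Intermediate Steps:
N = 224/9 (N = -8/(-9) + 24 = -8*(-⅑) + 24 = 8/9 + 24 = 224/9 ≈ 24.889)
N - 1*401 = 224/9 - 1*401 = 224/9 - 401 = -3385/9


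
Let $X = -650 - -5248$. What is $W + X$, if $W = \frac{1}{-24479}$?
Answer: $\frac{112554441}{24479} \approx 4598.0$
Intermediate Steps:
$W = - \frac{1}{24479} \approx -4.0851 \cdot 10^{-5}$
$X = 4598$ ($X = -650 + 5248 = 4598$)
$W + X = - \frac{1}{24479} + 4598 = \frac{112554441}{24479}$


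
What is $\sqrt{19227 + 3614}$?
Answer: $\sqrt{22841} \approx 151.13$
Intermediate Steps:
$\sqrt{19227 + 3614} = \sqrt{22841}$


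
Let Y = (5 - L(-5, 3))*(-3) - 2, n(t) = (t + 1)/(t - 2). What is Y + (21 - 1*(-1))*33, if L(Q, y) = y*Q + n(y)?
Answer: 676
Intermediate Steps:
n(t) = (1 + t)/(-2 + t)
L(Q, y) = Q*y + (1 + y)/(-2 + y) (L(Q, y) = y*Q + (1 + y)/(-2 + y) = Q*y + (1 + y)/(-2 + y))
Y = -50 (Y = (5 - (1 + 3 - 5*3*(-2 + 3))/(-2 + 3))*(-3) - 2 = (5 - (1 + 3 - 5*3*1)/1)*(-3) - 2 = (5 - (1 + 3 - 15))*(-3) - 2 = (5 - (-11))*(-3) - 2 = (5 - 1*(-11))*(-3) - 2 = (5 + 11)*(-3) - 2 = 16*(-3) - 2 = -48 - 2 = -50)
Y + (21 - 1*(-1))*33 = -50 + (21 - 1*(-1))*33 = -50 + (21 + 1)*33 = -50 + 22*33 = -50 + 726 = 676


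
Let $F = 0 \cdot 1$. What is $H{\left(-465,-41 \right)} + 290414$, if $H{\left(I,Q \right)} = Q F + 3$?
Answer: $290417$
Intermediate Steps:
$F = 0$
$H{\left(I,Q \right)} = 3$ ($H{\left(I,Q \right)} = Q 0 + 3 = 0 + 3 = 3$)
$H{\left(-465,-41 \right)} + 290414 = 3 + 290414 = 290417$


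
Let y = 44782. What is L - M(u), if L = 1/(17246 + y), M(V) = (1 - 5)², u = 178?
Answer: -992447/62028 ≈ -16.000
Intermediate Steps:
M(V) = 16 (M(V) = (-4)² = 16)
L = 1/62028 (L = 1/(17246 + 44782) = 1/62028 ≈ 1.6122e-5)
L - M(u) = 1/62028 - 1*16 = 1/62028 - 16 = -992447/62028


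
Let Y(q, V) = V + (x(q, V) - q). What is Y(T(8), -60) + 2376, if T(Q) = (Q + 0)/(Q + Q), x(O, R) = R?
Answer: 4511/2 ≈ 2255.5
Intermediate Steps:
T(Q) = 1/2 (T(Q) = Q/((2*Q)) = Q*(1/(2*Q)) = 1/2)
Y(q, V) = -q + 2*V (Y(q, V) = V + (V - q) = -q + 2*V)
Y(T(8), -60) + 2376 = (-1*1/2 + 2*(-60)) + 2376 = (-1/2 - 120) + 2376 = -241/2 + 2376 = 4511/2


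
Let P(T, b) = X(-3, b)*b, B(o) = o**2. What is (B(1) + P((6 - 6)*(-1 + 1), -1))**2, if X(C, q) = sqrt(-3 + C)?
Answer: (1 - I*sqrt(6))**2 ≈ -5.0 - 4.899*I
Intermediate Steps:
P(T, b) = I*b*sqrt(6) (P(T, b) = sqrt(-3 - 3)*b = sqrt(-6)*b = (I*sqrt(6))*b = I*b*sqrt(6))
(B(1) + P((6 - 6)*(-1 + 1), -1))**2 = (1**2 + I*(-1)*sqrt(6))**2 = (1 - I*sqrt(6))**2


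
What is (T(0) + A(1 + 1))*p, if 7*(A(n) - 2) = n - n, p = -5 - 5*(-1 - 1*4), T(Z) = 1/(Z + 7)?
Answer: 300/7 ≈ 42.857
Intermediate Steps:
T(Z) = 1/(7 + Z)
p = 20 (p = -5 - 5*(-1 - 4) = -5 - 5*(-5) = -5 + 25 = 20)
A(n) = 2 (A(n) = 2 + (n - n)/7 = 2 + (⅐)*0 = 2 + 0 = 2)
(T(0) + A(1 + 1))*p = (1/(7 + 0) + 2)*20 = (1/7 + 2)*20 = (⅐ + 2)*20 = (15/7)*20 = 300/7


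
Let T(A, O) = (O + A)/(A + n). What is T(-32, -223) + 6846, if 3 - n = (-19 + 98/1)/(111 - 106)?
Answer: 1534779/224 ≈ 6851.7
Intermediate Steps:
n = -64/5 (n = 3 - (-19 + 98/1)/(111 - 106) = 3 - (-19 + 98*1)/5 = 3 - (-19 + 98)/5 = 3 - 79/5 = -64/5 ≈ -12.800)
T(A, O) = (A + O)/(-64/5 + A) (T(A, O) = (O + A)/(A - 64/5) = (A + O)/(-64/5 + A))
T(-32, -223) + 6846 = 5*(-32 - 223)/(-64 + 5*(-32)) + 6846 = 5*(-255)/(-64 - 160) + 6846 = 5*(-255)/(-224) + 6846 = 5*(-1/224)*(-255) + 6846 = 1275/224 + 6846 = 1534779/224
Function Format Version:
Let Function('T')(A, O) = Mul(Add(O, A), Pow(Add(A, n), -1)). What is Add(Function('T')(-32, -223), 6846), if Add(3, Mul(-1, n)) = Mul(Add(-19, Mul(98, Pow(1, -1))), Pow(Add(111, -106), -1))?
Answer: Rational(1534779, 224) ≈ 6851.7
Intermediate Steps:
n = Rational(-64, 5) (n = Add(3, Mul(-1, Mul(Add(-19, Mul(98, Pow(1, -1))), Pow(Add(111, -106), -1)))) = Add(3, Mul(-1, Mul(Add(-19, Mul(98, 1)), Pow(5, -1)))) = Add(3, Mul(-1, Mul(Add(-19, 98), Rational(1, 5)))) = Add(3, Mul(-1, Mul(79, Rational(1, 5)))) = Add(3, Mul(-1, Rational(79, 5))) = Add(3, Rational(-79, 5)) = Rational(-64, 5) ≈ -12.800)
Function('T')(A, O) = Mul(Pow(Add(Rational(-64, 5), A), -1), Add(A, O)) (Function('T')(A, O) = Mul(Add(O, A), Pow(Add(A, Rational(-64, 5)), -1)) = Mul(Add(A, O), Pow(Add(Rational(-64, 5), A), -1)) = Mul(Pow(Add(Rational(-64, 5), A), -1), Add(A, O)))
Add(Function('T')(-32, -223), 6846) = Add(Mul(5, Pow(Add(-64, Mul(5, -32)), -1), Add(-32, -223)), 6846) = Add(Mul(5, Pow(Add(-64, -160), -1), -255), 6846) = Add(Mul(5, Pow(-224, -1), -255), 6846) = Add(Mul(5, Rational(-1, 224), -255), 6846) = Add(Rational(1275, 224), 6846) = Rational(1534779, 224)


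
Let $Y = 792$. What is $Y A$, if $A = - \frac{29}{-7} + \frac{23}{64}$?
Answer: $\frac{199683}{56} \approx 3565.8$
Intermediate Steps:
$A = \frac{2017}{448}$ ($A = \left(-29\right) \left(- \frac{1}{7}\right) + 23 \cdot \frac{1}{64} = \frac{29}{7} + \frac{23}{64} = \frac{2017}{448} \approx 4.5022$)
$Y A = 792 \cdot \frac{2017}{448} = \frac{199683}{56}$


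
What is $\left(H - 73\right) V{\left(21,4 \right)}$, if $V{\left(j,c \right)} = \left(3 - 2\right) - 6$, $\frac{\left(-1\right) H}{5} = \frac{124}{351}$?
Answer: $\frac{131215}{351} \approx 373.83$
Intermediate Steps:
$H = - \frac{620}{351}$ ($H = - 5 \cdot \frac{124}{351} = - 5 \cdot 124 \cdot \frac{1}{351} = \left(-5\right) \frac{124}{351} = - \frac{620}{351} \approx -1.7664$)
$V{\left(j,c \right)} = -5$ ($V{\left(j,c \right)} = 1 - 6 = -5$)
$\left(H - 73\right) V{\left(21,4 \right)} = \left(- \frac{620}{351} - 73\right) \left(-5\right) = \left(- \frac{26243}{351}\right) \left(-5\right) = \frac{131215}{351}$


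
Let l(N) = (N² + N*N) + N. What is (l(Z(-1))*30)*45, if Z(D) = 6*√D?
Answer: -97200 + 8100*I ≈ -97200.0 + 8100.0*I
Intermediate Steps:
l(N) = N + 2*N² (l(N) = (N² + N²) + N = 2*N² + N = N + 2*N²)
(l(Z(-1))*30)*45 = (((6*√(-1))*(1 + 2*(6*√(-1))))*30)*45 = (((6*I)*(1 + 2*(6*I)))*30)*45 = (((6*I)*(1 + 12*I))*30)*45 = ((6*I*(1 + 12*I))*30)*45 = (180*I*(1 + 12*I))*45 = 8100*I*(1 + 12*I)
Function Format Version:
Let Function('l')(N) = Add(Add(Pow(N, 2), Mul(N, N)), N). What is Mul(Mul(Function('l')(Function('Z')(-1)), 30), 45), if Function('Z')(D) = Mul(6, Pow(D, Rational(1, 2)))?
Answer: Add(-97200, Mul(8100, I)) ≈ Add(-97200., Mul(8100.0, I))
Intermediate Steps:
Function('l')(N) = Add(N, Mul(2, Pow(N, 2))) (Function('l')(N) = Add(Add(Pow(N, 2), Pow(N, 2)), N) = Add(Mul(2, Pow(N, 2)), N) = Add(N, Mul(2, Pow(N, 2))))
Mul(Mul(Function('l')(Function('Z')(-1)), 30), 45) = Mul(Mul(Mul(Mul(6, Pow(-1, Rational(1, 2))), Add(1, Mul(2, Mul(6, Pow(-1, Rational(1, 2)))))), 30), 45) = Mul(Mul(Mul(Mul(6, I), Add(1, Mul(2, Mul(6, I)))), 30), 45) = Mul(Mul(Mul(Mul(6, I), Add(1, Mul(12, I))), 30), 45) = Mul(Mul(Mul(6, I, Add(1, Mul(12, I))), 30), 45) = Mul(Mul(180, I, Add(1, Mul(12, I))), 45) = Mul(8100, I, Add(1, Mul(12, I)))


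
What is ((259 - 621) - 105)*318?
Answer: -148506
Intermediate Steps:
((259 - 621) - 105)*318 = (-362 - 105)*318 = -467*318 = -148506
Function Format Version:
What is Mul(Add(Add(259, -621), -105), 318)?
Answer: -148506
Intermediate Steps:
Mul(Add(Add(259, -621), -105), 318) = Mul(Add(-362, -105), 318) = Mul(-467, 318) = -148506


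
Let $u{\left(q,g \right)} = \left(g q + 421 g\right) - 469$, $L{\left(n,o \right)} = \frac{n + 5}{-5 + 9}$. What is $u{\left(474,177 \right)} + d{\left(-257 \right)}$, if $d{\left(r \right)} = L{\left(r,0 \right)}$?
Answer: $157883$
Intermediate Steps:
$L{\left(n,o \right)} = \frac{5}{4} + \frac{n}{4}$ ($L{\left(n,o \right)} = \frac{5 + n}{4} = \left(5 + n\right) \frac{1}{4} = \frac{5}{4} + \frac{n}{4}$)
$d{\left(r \right)} = \frac{5}{4} + \frac{r}{4}$
$u{\left(q,g \right)} = -469 + 421 g + g q$ ($u{\left(q,g \right)} = \left(421 g + g q\right) - 469 = -469 + 421 g + g q$)
$u{\left(474,177 \right)} + d{\left(-257 \right)} = \left(-469 + 421 \cdot 177 + 177 \cdot 474\right) + \left(\frac{5}{4} + \frac{1}{4} \left(-257\right)\right) = \left(-469 + 74517 + 83898\right) + \left(\frac{5}{4} - \frac{257}{4}\right) = 157946 - 63 = 157883$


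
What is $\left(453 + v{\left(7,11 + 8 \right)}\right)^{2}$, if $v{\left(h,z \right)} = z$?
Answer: $222784$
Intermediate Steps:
$\left(453 + v{\left(7,11 + 8 \right)}\right)^{2} = \left(453 + \left(11 + 8\right)\right)^{2} = \left(453 + 19\right)^{2} = 472^{2} = 222784$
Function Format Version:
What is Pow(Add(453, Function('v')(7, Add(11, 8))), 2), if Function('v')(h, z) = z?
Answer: 222784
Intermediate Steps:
Pow(Add(453, Function('v')(7, Add(11, 8))), 2) = Pow(Add(453, Add(11, 8)), 2) = Pow(Add(453, 19), 2) = Pow(472, 2) = 222784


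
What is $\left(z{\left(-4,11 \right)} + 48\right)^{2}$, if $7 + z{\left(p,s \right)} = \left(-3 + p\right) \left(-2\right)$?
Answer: $3025$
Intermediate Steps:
$z{\left(p,s \right)} = -1 - 2 p$ ($z{\left(p,s \right)} = -7 + \left(-3 + p\right) \left(-2\right) = -7 - \left(-6 + 2 p\right) = -1 - 2 p$)
$\left(z{\left(-4,11 \right)} + 48\right)^{2} = \left(\left(-1 - -8\right) + 48\right)^{2} = \left(\left(-1 + 8\right) + 48\right)^{2} = \left(7 + 48\right)^{2} = 55^{2} = 3025$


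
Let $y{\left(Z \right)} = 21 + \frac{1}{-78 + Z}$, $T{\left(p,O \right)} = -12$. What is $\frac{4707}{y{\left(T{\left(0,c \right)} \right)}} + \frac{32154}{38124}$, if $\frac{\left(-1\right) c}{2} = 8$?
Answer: $\frac{2701868171}{12002706} \approx 225.1$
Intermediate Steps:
$c = -16$ ($c = \left(-2\right) 8 = -16$)
$\frac{4707}{y{\left(T{\left(0,c \right)} \right)}} + \frac{32154}{38124} = \frac{4707}{\frac{1}{-78 - 12} \left(-1637 + 21 \left(-12\right)\right)} + \frac{32154}{38124} = \frac{4707}{\frac{1}{-90} \left(-1637 - 252\right)} + 32154 \cdot \frac{1}{38124} = \frac{4707}{\left(- \frac{1}{90}\right) \left(-1889\right)} + \frac{5359}{6354} = \frac{4707}{\frac{1889}{90}} + \frac{5359}{6354} = 4707 \cdot \frac{90}{1889} + \frac{5359}{6354} = \frac{423630}{1889} + \frac{5359}{6354} = \frac{2701868171}{12002706}$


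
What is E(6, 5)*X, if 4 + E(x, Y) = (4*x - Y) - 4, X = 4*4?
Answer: 176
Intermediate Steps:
X = 16
E(x, Y) = -8 - Y + 4*x (E(x, Y) = -4 + ((4*x - Y) - 4) = -4 + ((-Y + 4*x) - 4) = -4 + (-4 - Y + 4*x) = -8 - Y + 4*x)
E(6, 5)*X = (-8 - 1*5 + 4*6)*16 = (-8 - 5 + 24)*16 = 11*16 = 176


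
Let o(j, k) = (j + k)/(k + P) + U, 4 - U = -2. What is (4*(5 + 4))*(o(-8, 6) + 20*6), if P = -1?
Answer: 22608/5 ≈ 4521.6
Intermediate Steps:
U = 6 (U = 4 - 1*(-2) = 4 + 2 = 6)
o(j, k) = 6 + (j + k)/(-1 + k) (o(j, k) = (j + k)/(k - 1) + 6 = (j + k)/(-1 + k) + 6 = 6 + (j + k)/(-1 + k))
(4*(5 + 4))*(o(-8, 6) + 20*6) = (4*(5 + 4))*((-6 - 8 + 7*6)/(-1 + 6) + 20*6) = (4*9)*((-6 - 8 + 42)/5 + 120) = 36*((1/5)*28 + 120) = 36*(28/5 + 120) = 36*(628/5) = 22608/5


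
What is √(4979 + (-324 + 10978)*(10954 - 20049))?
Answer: I*√96893151 ≈ 9843.4*I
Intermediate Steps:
√(4979 + (-324 + 10978)*(10954 - 20049)) = √(4979 + 10654*(-9095)) = √(4979 - 96898130) = √(-96893151) = I*√96893151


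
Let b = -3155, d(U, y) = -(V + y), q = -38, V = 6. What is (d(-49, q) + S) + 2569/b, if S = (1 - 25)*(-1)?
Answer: 174111/3155 ≈ 55.186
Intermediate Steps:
d(U, y) = -6 - y (d(U, y) = -(6 + y) = -6 - y)
S = 24 (S = -24*(-1) = 24)
(d(-49, q) + S) + 2569/b = ((-6 - 1*(-38)) + 24) + 2569/(-3155) = ((-6 + 38) + 24) + 2569*(-1/3155) = (32 + 24) - 2569/3155 = 56 - 2569/3155 = 174111/3155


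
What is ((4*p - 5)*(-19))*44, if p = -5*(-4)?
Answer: -62700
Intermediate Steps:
p = 20
((4*p - 5)*(-19))*44 = ((4*20 - 5)*(-19))*44 = ((80 - 5)*(-19))*44 = (75*(-19))*44 = -1425*44 = -62700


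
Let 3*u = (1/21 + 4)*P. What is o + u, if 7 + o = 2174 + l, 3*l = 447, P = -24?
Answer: 47956/21 ≈ 2283.6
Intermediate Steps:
l = 149 (l = (⅓)*447 = 149)
u = -680/21 (u = ((1/21 + 4)*(-24))/3 = ((85/21)*(-24))/3 = (⅓)*(-680/7) = -680/21 ≈ -32.381)
o = 2316 (o = -7 + (2174 + 149) = -7 + 2323 = 2316)
o + u = 2316 - 680/21 = 47956/21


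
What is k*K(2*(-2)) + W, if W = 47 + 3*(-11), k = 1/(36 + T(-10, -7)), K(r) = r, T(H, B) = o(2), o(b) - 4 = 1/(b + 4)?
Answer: 3350/241 ≈ 13.900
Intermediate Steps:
o(b) = 4 + 1/(4 + b) (o(b) = 4 + 1/(b + 4) = 4 + 1/(4 + b))
T(H, B) = 25/6 (T(H, B) = (17 + 4*2)/(4 + 2) = (17 + 8)/6 = (⅙)*25 = 25/6)
k = 6/241 (k = 1/(36 + 25/6) = 1/(241/6) = 6/241 ≈ 0.024896)
W = 14 (W = 47 - 33 = 14)
k*K(2*(-2)) + W = 6*(2*(-2))/241 + 14 = (6/241)*(-4) + 14 = -24/241 + 14 = 3350/241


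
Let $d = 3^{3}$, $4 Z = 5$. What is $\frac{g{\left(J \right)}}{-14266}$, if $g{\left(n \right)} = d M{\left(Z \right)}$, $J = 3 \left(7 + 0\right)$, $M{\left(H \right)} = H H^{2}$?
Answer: $- \frac{3375}{913024} \approx -0.0036965$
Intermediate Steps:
$Z = \frac{5}{4}$ ($Z = \frac{1}{4} \cdot 5 = \frac{5}{4} \approx 1.25$)
$d = 27$
$M{\left(H \right)} = H^{3}$
$J = 21$ ($J = 3 \cdot 7 = 21$)
$g{\left(n \right)} = \frac{3375}{64}$ ($g{\left(n \right)} = 27 \left(\frac{5}{4}\right)^{3} = 27 \cdot \frac{125}{64} = \frac{3375}{64}$)
$\frac{g{\left(J \right)}}{-14266} = \frac{3375}{64 \left(-14266\right)} = \frac{3375}{64} \left(- \frac{1}{14266}\right) = - \frac{3375}{913024}$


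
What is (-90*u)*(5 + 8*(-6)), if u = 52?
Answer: 201240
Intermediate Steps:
(-90*u)*(5 + 8*(-6)) = (-90*52)*(5 + 8*(-6)) = -4680*(5 - 48) = -4680*(-43) = 201240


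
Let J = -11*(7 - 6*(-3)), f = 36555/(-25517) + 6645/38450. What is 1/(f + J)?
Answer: -196225730/54209271607 ≈ -0.0036198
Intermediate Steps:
f = -247195857/196225730 (f = 36555*(-1/25517) + 6645*(1/38450) = -36555/25517 + 1329/7690 = -247195857/196225730 ≈ -1.2598)
J = -275 (J = -11*(7 + 18) = -11*25 = -275)
1/(f + J) = 1/(-247195857/196225730 - 275) = 1/(-54209271607/196225730) = -196225730/54209271607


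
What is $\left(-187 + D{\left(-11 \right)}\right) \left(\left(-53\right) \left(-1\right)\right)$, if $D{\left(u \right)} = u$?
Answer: $-10494$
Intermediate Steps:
$\left(-187 + D{\left(-11 \right)}\right) \left(\left(-53\right) \left(-1\right)\right) = \left(-187 - 11\right) \left(\left(-53\right) \left(-1\right)\right) = \left(-198\right) 53 = -10494$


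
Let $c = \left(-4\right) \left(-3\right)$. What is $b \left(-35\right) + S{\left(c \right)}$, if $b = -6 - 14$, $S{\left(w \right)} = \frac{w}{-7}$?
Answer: $\frac{4888}{7} \approx 698.29$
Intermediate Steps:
$c = 12$
$S{\left(w \right)} = - \frac{w}{7}$ ($S{\left(w \right)} = w \left(- \frac{1}{7}\right) = - \frac{w}{7}$)
$b = -20$ ($b = -6 - 14 = -20$)
$b \left(-35\right) + S{\left(c \right)} = \left(-20\right) \left(-35\right) - \frac{12}{7} = 700 - \frac{12}{7} = \frac{4888}{7}$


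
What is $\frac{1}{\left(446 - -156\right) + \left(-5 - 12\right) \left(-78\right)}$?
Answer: $\frac{1}{1928} \approx 0.00051867$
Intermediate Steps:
$\frac{1}{\left(446 - -156\right) + \left(-5 - 12\right) \left(-78\right)} = \frac{1}{\left(446 + 156\right) + \left(-5 - 12\right) \left(-78\right)} = \frac{1}{602 - -1326} = \frac{1}{602 + 1326} = \frac{1}{1928}$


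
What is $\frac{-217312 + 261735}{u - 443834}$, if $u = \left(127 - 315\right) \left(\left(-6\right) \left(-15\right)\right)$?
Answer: $- \frac{44423}{460754} \approx -0.096414$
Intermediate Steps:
$u = -16920$ ($u = \left(-188\right) 90 = -16920$)
$\frac{-217312 + 261735}{u - 443834} = \frac{-217312 + 261735}{-16920 - 443834} = \frac{44423}{-460754} = 44423 \left(- \frac{1}{460754}\right) = - \frac{44423}{460754}$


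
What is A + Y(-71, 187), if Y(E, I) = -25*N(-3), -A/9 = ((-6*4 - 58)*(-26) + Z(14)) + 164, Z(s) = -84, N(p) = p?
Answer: -19833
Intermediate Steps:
A = -19908 (A = -9*(((-6*4 - 58)*(-26) - 84) + 164) = -9*(((-24 - 58)*(-26) - 84) + 164) = -9*((-82*(-26) - 84) + 164) = -9*((2132 - 84) + 164) = -9*(2048 + 164) = -9*2212 = -19908)
Y(E, I) = 75 (Y(E, I) = -25*(-3) = 75)
A + Y(-71, 187) = -19908 + 75 = -19833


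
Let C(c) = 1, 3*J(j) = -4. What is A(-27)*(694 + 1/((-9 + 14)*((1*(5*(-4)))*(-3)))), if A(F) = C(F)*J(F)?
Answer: -208201/225 ≈ -925.34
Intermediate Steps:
J(j) = -4/3 (J(j) = (⅓)*(-4) = -4/3)
A(F) = -4/3 (A(F) = 1*(-4/3) = -4/3)
A(-27)*(694 + 1/((-9 + 14)*((1*(5*(-4)))*(-3)))) = -4*(694 + 1/((-9 + 14)*((1*(5*(-4)))*(-3))))/3 = -4*(694 + 1/(5*((1*(-20))*(-3))))/3 = -4*(694 + 1/(5*(-20*(-3))))/3 = -4*(694 + 1/(5*60))/3 = -4*(694 + 1/300)/3 = -4/3*208201/300 = -208201/225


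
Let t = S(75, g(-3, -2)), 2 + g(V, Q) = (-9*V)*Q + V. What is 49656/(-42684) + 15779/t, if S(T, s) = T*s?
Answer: -74436553/15739725 ≈ -4.7292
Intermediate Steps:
g(V, Q) = -2 + V - 9*Q*V (g(V, Q) = -2 + ((-9*V)*Q + V) = -2 + (-9*Q*V + V) = -2 + (V - 9*Q*V) = -2 + V - 9*Q*V)
t = -4425 (t = 75*(-2 - 3 - 9*(-2)*(-3)) = 75*(-2 - 3 - 54) = 75*(-59) = -4425)
49656/(-42684) + 15779/t = 49656/(-42684) + 15779/(-4425) = 49656*(-1/42684) + 15779*(-1/4425) = -4138/3557 - 15779/4425 = -74436553/15739725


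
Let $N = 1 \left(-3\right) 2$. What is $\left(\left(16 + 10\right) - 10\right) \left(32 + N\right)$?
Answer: $416$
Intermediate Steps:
$N = -6$ ($N = \left(-3\right) 2 = -6$)
$\left(\left(16 + 10\right) - 10\right) \left(32 + N\right) = \left(\left(16 + 10\right) - 10\right) \left(32 - 6\right) = \left(26 - 10\right) 26 = 16 \cdot 26 = 416$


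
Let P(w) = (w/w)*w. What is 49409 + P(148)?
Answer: 49557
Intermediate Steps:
P(w) = w (P(w) = 1*w = w)
49409 + P(148) = 49409 + 148 = 49557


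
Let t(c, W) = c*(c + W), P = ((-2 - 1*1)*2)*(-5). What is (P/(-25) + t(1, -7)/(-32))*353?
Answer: -28593/80 ≈ -357.41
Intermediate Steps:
P = 30 (P = ((-2 - 1)*2)*(-5) = -3*2*(-5) = -6*(-5) = 30)
t(c, W) = c*(W + c)
(P/(-25) + t(1, -7)/(-32))*353 = (30/(-25) + (1*(-7 + 1))/(-32))*353 = (30*(-1/25) + (1*(-6))*(-1/32))*353 = (-6/5 - 6*(-1/32))*353 = (-6/5 + 3/16)*353 = -81/80*353 = -28593/80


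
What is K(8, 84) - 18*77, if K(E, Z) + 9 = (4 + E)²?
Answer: -1251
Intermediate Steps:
K(E, Z) = -9 + (4 + E)²
K(8, 84) - 18*77 = (-9 + (4 + 8)²) - 18*77 = (-9 + 12²) - 1386 = (-9 + 144) - 1386 = 135 - 1386 = -1251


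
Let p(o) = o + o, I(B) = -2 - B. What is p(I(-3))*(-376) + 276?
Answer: -476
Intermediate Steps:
p(o) = 2*o
p(I(-3))*(-376) + 276 = (2*(-2 - 1*(-3)))*(-376) + 276 = (2*(-2 + 3))*(-376) + 276 = (2*1)*(-376) + 276 = 2*(-376) + 276 = -752 + 276 = -476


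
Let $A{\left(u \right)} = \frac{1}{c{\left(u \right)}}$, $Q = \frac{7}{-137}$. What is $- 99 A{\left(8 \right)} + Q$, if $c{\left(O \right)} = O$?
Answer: $- \frac{13619}{1096} \approx -12.426$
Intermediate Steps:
$Q = - \frac{7}{137}$ ($Q = 7 \left(- \frac{1}{137}\right) = - \frac{7}{137} \approx -0.051095$)
$A{\left(u \right)} = \frac{1}{u}$
$- 99 A{\left(8 \right)} + Q = - \frac{99}{8} - \frac{7}{137} = - \frac{13619}{1096}$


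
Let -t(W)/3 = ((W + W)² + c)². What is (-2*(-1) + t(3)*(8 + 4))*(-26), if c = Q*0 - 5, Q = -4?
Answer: 899444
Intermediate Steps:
c = -5 (c = -4*0 - 5 = 0 - 5 = -5)
t(W) = -3*(-5 + 4*W²)² (t(W) = -3*((W + W)² - 5)² = -3*((2*W)² - 5)² = -3*(4*W² - 5)² = -3*(-5 + 4*W²)²)
(-2*(-1) + t(3)*(8 + 4))*(-26) = (-2*(-1) + (-3*(-5 + 4*3²)²)*(8 + 4))*(-26) = (2 - 3*(-5 + 4*9)²*12)*(-26) = (2 - 3*(-5 + 36)²*12)*(-26) = (2 - 3*31²*12)*(-26) = (2 - 3*961*12)*(-26) = (2 - 2883*12)*(-26) = (2 - 34596)*(-26) = -34594*(-26) = 899444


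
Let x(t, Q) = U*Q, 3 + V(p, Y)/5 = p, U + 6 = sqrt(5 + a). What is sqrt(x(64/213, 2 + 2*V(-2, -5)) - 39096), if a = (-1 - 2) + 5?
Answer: 2*sqrt(-9702 - 12*sqrt(7)) ≈ 197.32*I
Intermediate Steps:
a = 2 (a = -3 + 5 = 2)
U = -6 + sqrt(7) (U = -6 + sqrt(5 + 2) = -6 + sqrt(7) ≈ -3.3542)
V(p, Y) = -15 + 5*p
x(t, Q) = Q*(-6 + sqrt(7)) (x(t, Q) = (-6 + sqrt(7))*Q = Q*(-6 + sqrt(7)))
sqrt(x(64/213, 2 + 2*V(-2, -5)) - 39096) = sqrt((2 + 2*(-15 + 5*(-2)))*(-6 + sqrt(7)) - 39096) = sqrt((2 + 2*(-15 - 10))*(-6 + sqrt(7)) - 39096) = sqrt((2 + 2*(-25))*(-6 + sqrt(7)) - 39096) = sqrt((2 - 50)*(-6 + sqrt(7)) - 39096) = sqrt(-48*(-6 + sqrt(7)) - 39096) = sqrt((288 - 48*sqrt(7)) - 39096) = sqrt(-38808 - 48*sqrt(7))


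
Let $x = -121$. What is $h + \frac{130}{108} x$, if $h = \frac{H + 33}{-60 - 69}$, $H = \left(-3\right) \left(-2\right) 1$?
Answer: $- \frac{338897}{2322} \approx -145.95$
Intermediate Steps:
$H = 6$ ($H = 6 \cdot 1 = 6$)
$h = - \frac{13}{43}$ ($h = \frac{6 + 33}{-60 - 69} = \frac{39}{-129} = 39 \left(- \frac{1}{129}\right) = - \frac{13}{43} \approx -0.30233$)
$h + \frac{130}{108} x = - \frac{13}{43} + \frac{130}{108} \left(-121\right) = - \frac{13}{43} + 130 \cdot \frac{1}{108} \left(-121\right) = - \frac{13}{43} + \frac{65}{54} \left(-121\right) = - \frac{13}{43} - \frac{7865}{54} = - \frac{338897}{2322}$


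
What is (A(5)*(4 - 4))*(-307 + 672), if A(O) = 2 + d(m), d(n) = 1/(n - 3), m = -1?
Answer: 0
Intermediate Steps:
d(n) = 1/(-3 + n)
A(O) = 7/4 (A(O) = 2 + 1/(-3 - 1) = 2 + 1/(-4) = 2 - 1/4 = 7/4)
(A(5)*(4 - 4))*(-307 + 672) = (7*(4 - 4)/4)*(-307 + 672) = ((7/4)*0)*365 = 0*365 = 0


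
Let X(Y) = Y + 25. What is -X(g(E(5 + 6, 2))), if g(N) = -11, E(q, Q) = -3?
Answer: -14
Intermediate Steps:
X(Y) = 25 + Y
-X(g(E(5 + 6, 2))) = -(25 - 11) = -1*14 = -14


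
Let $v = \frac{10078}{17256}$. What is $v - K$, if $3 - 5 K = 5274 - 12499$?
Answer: $- \frac{62337989}{43140} \approx -1445.0$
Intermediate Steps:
$K = \frac{7228}{5}$ ($K = \frac{3}{5} - \frac{5274 - 12499}{5} = \frac{3}{5} - -1445 = \frac{3}{5} + 1445 = \frac{7228}{5} \approx 1445.6$)
$v = \frac{5039}{8628}$ ($v = 10078 \cdot \frac{1}{17256} = \frac{5039}{8628} \approx 0.58403$)
$v - K = \frac{5039}{8628} - \frac{7228}{5} = - \frac{62337989}{43140}$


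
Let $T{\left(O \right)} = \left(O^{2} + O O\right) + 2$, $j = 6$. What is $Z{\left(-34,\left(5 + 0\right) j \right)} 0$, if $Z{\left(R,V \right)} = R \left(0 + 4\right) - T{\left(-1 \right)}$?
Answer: $0$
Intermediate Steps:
$T{\left(O \right)} = 2 + 2 O^{2}$ ($T{\left(O \right)} = \left(O^{2} + O^{2}\right) + 2 = 2 O^{2} + 2 = 2 + 2 O^{2}$)
$Z{\left(R,V \right)} = -4 + 4 R$ ($Z{\left(R,V \right)} = R \left(0 + 4\right) - \left(2 + 2 \left(-1\right)^{2}\right) = R 4 - \left(2 + 2 \cdot 1\right) = 4 R - \left(2 + 2\right) = 4 R - 4 = -4 + 4 R$)
$Z{\left(-34,\left(5 + 0\right) j \right)} 0 = \left(-4 + 4 \left(-34\right)\right) 0 = \left(-4 - 136\right) 0 = \left(-140\right) 0 = 0$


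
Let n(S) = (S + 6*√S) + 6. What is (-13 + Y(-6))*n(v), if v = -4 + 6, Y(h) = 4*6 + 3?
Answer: 112 + 84*√2 ≈ 230.79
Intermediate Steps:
Y(h) = 27 (Y(h) = 24 + 3 = 27)
v = 2
n(S) = 6 + S + 6*√S
(-13 + Y(-6))*n(v) = (-13 + 27)*(6 + 2 + 6*√2) = 14*(8 + 6*√2) = 112 + 84*√2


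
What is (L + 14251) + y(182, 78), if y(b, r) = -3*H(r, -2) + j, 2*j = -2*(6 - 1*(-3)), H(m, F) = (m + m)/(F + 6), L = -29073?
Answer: -14948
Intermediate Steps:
H(m, F) = 2*m/(6 + F) (H(m, F) = (2*m)/(6 + F) = 2*m/(6 + F))
j = -9 (j = (-2*(6 - 1*(-3)))/2 = (-2*(6 + 3))/2 = (-2*9)/2 = (½)*(-18) = -9)
y(b, r) = -9 - 3*r/2 (y(b, r) = -6*r/(6 - 2) - 9 = -6*r/4 - 9 = -3*r/2 - 9 = -9 - 3*r/2)
(L + 14251) + y(182, 78) = (-29073 + 14251) + (-9 - 3/2*78) = -14822 + (-9 - 117) = -14822 - 126 = -14948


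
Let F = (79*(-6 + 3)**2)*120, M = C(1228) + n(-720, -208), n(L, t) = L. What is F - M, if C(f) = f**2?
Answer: -1421944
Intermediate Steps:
M = 1507264 (M = 1228**2 - 720 = 1507984 - 720 = 1507264)
F = 85320 (F = (79*(-3)**2)*120 = (79*9)*120 = 711*120 = 85320)
F - M = 85320 - 1*1507264 = 85320 - 1507264 = -1421944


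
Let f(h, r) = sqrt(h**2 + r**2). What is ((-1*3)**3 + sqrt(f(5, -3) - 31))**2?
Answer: (27 - I*sqrt(31 - sqrt(34)))**2 ≈ 703.83 - 270.91*I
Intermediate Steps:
((-1*3)**3 + sqrt(f(5, -3) - 31))**2 = ((-1*3)**3 + sqrt(sqrt(5**2 + (-3)**2) - 31))**2 = ((-3)**3 + sqrt(sqrt(25 + 9) - 31))**2 = (-27 + sqrt(sqrt(34) - 31))**2 = (-27 + sqrt(-31 + sqrt(34)))**2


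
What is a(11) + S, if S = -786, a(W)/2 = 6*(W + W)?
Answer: -522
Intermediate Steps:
a(W) = 24*W (a(W) = 2*(6*(W + W)) = 2*(6*(2*W)) = 2*(12*W) = 24*W)
a(11) + S = 24*11 - 786 = 264 - 786 = -522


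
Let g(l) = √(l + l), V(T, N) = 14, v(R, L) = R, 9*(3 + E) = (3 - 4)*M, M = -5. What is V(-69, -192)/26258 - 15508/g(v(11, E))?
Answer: 7/13129 - 7754*√22/11 ≈ -3306.3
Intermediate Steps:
E = -22/9 (E = -3 + ((3 - 4)*(-5))/9 = -3 + (-1*(-5))/9 = -3 + (⅑)*5 = -3 + 5/9 = -22/9 ≈ -2.4444)
g(l) = √2*√l (g(l) = √(2*l) = √2*√l)
V(-69, -192)/26258 - 15508/g(v(11, E)) = 14/26258 - 15508*√22/22 = 14*(1/26258) - 15508*√22/22 = 7/13129 - 7754*√22/11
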